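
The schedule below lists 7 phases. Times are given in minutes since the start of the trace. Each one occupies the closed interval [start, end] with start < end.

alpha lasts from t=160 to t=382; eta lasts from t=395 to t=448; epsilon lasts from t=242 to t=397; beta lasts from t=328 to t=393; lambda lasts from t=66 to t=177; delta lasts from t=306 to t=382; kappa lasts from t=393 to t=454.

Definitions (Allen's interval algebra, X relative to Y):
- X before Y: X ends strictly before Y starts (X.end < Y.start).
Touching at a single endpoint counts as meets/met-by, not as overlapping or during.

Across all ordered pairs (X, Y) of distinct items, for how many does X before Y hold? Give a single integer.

10

Checking all 42 ordered pairs for relation 'before'; matching pairs in alphabetical order:
(alpha, eta): alpha before eta ✓
(alpha, kappa): alpha before kappa ✓
(beta, eta): beta before eta ✓
(delta, eta): delta before eta ✓
(delta, kappa): delta before kappa ✓
(lambda, beta): lambda before beta ✓
(lambda, delta): lambda before delta ✓
(lambda, epsilon): lambda before epsilon ✓
(lambda, eta): lambda before eta ✓
(lambda, kappa): lambda before kappa ✓
Count: 10.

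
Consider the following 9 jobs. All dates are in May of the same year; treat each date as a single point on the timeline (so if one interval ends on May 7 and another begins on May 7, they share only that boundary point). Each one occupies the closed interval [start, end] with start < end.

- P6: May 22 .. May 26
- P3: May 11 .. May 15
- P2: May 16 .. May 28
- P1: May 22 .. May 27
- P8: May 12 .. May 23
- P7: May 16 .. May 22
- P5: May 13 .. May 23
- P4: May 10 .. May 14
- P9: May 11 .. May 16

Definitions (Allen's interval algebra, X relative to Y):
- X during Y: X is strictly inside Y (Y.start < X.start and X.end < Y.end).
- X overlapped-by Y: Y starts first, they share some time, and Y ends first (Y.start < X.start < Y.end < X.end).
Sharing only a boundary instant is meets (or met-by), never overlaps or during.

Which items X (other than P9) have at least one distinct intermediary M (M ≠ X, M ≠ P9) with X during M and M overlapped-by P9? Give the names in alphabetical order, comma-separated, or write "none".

Target P9 = [May 11, May 16].
Intermediaries M with M overlapped-by P9: P5, P8.
Via P5 — items with X during P5: P7.
Via P8 — items with X during P8: P7.
Union: P7.

P7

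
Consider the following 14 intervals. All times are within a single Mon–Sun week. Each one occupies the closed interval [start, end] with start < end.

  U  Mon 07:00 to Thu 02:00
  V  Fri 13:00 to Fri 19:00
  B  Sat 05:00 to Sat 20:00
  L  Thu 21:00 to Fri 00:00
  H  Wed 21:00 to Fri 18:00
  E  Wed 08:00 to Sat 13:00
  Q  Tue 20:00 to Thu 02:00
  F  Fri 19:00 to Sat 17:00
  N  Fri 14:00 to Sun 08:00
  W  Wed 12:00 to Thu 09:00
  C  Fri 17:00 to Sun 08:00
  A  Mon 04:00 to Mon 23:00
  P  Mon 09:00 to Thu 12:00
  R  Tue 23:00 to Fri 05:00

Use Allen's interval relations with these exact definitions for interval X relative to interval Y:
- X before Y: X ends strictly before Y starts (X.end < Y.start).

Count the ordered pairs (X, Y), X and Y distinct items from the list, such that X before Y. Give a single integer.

Checking all 182 ordered pairs for relation 'before'; matching pairs in alphabetical order:
(A, B): A before B ✓
(A, C): A before C ✓
(A, E): A before E ✓
(A, F): A before F ✓
(A, H): A before H ✓
(A, L): A before L ✓
(A, N): A before N ✓
(A, Q): A before Q ✓
(A, R): A before R ✓
(A, V): A before V ✓
(A, W): A before W ✓
(H, B): H before B ✓
(H, F): H before F ✓
(L, B): L before B ✓
(L, C): L before C ✓
(L, F): L before F ✓
(L, N): L before N ✓
(L, V): L before V ✓
(P, B): P before B ✓
(P, C): P before C ✓
(P, F): P before F ✓
(P, L): P before L ✓
(P, N): P before N ✓
(P, V): P before V ✓
... plus 24 further pairs not listed.
Count: 48.

48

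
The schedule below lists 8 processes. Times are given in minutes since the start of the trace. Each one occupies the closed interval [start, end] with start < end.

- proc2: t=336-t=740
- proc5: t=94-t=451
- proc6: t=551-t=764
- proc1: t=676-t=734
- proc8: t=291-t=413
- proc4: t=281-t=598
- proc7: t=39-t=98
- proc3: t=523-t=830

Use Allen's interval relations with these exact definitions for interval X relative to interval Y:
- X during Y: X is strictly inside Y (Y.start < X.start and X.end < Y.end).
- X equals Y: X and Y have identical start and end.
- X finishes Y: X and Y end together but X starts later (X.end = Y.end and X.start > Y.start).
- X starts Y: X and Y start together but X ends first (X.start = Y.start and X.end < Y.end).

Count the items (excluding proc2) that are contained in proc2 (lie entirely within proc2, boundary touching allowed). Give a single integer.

1

Target proc2 = [t=336, t=740].
proc1 [t=676, t=734] → during → counts.
proc3 [t=523, t=830] → overlapped-by → no.
proc4 [t=281, t=598] → overlaps → no.
proc5 [t=94, t=451] → overlaps → no.
proc6 [t=551, t=764] → overlapped-by → no.
proc7 [t=39, t=98] → before → no.
proc8 [t=291, t=413] → overlaps → no.
Total: 1.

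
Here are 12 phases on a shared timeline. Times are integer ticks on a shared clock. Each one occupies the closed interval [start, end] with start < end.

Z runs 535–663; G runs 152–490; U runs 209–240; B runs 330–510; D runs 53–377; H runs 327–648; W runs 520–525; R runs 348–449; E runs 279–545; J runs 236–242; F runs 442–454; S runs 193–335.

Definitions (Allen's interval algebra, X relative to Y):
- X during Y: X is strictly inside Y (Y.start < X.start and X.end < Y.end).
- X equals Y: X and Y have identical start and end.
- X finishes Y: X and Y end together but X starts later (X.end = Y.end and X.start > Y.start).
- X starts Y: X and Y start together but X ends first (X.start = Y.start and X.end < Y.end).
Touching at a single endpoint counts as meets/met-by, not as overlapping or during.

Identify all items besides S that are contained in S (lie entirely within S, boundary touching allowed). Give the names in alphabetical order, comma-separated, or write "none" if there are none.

J, U

Target S = [193, 335].
B [330, 510] → overlapped-by → no.
D [53, 377] → contains → no.
E [279, 545] → overlapped-by → no.
F [442, 454] → after → no.
G [152, 490] → contains → no.
H [327, 648] → overlapped-by → no.
J [236, 242] → during → yes.
R [348, 449] → after → no.
U [209, 240] → during → yes.
W [520, 525] → after → no.
Z [535, 663] → after → no.
Result: J, U.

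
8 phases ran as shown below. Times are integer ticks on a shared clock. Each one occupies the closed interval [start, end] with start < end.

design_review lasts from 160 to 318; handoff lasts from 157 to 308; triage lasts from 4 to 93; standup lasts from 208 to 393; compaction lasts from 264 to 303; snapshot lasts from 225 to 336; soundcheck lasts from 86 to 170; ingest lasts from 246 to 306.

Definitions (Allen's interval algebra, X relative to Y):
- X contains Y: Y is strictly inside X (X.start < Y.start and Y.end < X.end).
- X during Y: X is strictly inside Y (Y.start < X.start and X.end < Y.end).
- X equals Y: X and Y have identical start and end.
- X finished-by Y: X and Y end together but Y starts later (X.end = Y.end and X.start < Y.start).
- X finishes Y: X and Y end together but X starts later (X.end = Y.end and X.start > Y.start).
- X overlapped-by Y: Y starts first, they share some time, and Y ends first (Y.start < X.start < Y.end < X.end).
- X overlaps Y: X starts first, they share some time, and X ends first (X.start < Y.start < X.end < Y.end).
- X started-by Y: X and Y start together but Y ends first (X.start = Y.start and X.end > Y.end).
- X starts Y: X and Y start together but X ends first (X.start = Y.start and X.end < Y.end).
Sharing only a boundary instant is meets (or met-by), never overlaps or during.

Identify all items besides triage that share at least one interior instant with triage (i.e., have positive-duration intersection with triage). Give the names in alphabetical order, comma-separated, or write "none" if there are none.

soundcheck

Target triage = [4, 93].
compaction [264, 303] → after → no.
design_review [160, 318] → after → no.
handoff [157, 308] → after → no.
ingest [246, 306] → after → no.
snapshot [225, 336] → after → no.
soundcheck [86, 170] → overlapped-by → yes.
standup [208, 393] → after → no.
Result: soundcheck.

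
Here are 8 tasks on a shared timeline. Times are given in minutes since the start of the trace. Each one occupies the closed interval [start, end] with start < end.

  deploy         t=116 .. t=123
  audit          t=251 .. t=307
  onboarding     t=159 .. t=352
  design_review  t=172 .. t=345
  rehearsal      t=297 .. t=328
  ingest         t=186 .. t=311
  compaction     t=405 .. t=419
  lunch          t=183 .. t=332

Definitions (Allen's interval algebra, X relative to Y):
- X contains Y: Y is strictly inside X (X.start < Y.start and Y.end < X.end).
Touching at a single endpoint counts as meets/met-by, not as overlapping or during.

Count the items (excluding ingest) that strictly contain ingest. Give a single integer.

Target ingest = [t=186, t=311].
audit [t=251, t=307] → during → no.
compaction [t=405, t=419] → after → no.
deploy [t=116, t=123] → before → no.
design_review [t=172, t=345] → contains → counts.
lunch [t=183, t=332] → contains → counts.
onboarding [t=159, t=352] → contains → counts.
rehearsal [t=297, t=328] → overlapped-by → no.
Total: 3.

3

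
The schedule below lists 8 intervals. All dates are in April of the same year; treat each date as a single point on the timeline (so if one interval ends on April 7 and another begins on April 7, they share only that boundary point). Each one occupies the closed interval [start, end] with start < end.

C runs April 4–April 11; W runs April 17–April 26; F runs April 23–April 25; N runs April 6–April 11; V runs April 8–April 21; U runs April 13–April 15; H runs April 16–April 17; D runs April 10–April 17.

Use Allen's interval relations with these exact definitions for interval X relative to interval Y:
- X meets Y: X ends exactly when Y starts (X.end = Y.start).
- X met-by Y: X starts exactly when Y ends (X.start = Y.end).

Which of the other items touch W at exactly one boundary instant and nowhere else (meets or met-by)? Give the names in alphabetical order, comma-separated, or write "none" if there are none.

D, H

Target W = [April 17, April 26].
C [April 4, April 11] → before → no.
D [April 10, April 17] → meets → yes.
F [April 23, April 25] → during → no.
H [April 16, April 17] → meets → yes.
N [April 6, April 11] → before → no.
U [April 13, April 15] → before → no.
V [April 8, April 21] → overlaps → no.
Result: D, H.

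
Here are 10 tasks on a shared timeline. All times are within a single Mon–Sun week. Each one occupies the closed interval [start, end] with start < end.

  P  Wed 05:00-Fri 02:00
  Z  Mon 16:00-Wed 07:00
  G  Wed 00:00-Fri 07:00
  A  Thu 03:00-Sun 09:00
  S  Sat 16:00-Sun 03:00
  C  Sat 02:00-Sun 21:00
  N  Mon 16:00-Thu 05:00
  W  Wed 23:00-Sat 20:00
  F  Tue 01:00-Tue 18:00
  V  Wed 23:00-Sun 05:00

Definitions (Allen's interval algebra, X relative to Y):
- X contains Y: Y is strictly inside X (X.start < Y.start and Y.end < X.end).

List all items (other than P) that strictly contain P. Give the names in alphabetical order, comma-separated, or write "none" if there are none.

Target P = [Wed 05:00, Fri 02:00].
A [Thu 03:00, Sun 09:00] → overlapped-by → no.
C [Sat 02:00, Sun 21:00] → after → no.
F [Tue 01:00, Tue 18:00] → before → no.
G [Wed 00:00, Fri 07:00] → contains → yes.
N [Mon 16:00, Thu 05:00] → overlaps → no.
S [Sat 16:00, Sun 03:00] → after → no.
V [Wed 23:00, Sun 05:00] → overlapped-by → no.
W [Wed 23:00, Sat 20:00] → overlapped-by → no.
Z [Mon 16:00, Wed 07:00] → overlaps → no.
Result: G.

G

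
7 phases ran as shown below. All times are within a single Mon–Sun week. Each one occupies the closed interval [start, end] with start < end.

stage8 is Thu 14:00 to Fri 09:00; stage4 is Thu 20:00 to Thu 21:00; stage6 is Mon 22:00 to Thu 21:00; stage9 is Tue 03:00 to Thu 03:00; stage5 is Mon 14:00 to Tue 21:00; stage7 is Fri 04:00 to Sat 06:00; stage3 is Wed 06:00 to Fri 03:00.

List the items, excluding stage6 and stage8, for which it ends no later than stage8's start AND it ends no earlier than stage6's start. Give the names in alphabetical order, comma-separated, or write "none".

Conditions: its end is no later than stage8's start (X.end <= Thu 14:00) AND its end is no earlier than stage6's start (X.end >= Mon 22:00).
stage3: end Fri 03:00 <= Thu 14:00? ✗; end Fri 03:00 >= Mon 22:00? ✓ → no.
stage4: end Thu 21:00 <= Thu 14:00? ✗; end Thu 21:00 >= Mon 22:00? ✓ → no.
stage5: end Tue 21:00 <= Thu 14:00? ✓; end Tue 21:00 >= Mon 22:00? ✓ → yes.
stage7: end Sat 06:00 <= Thu 14:00? ✗; end Sat 06:00 >= Mon 22:00? ✓ → no.
stage9: end Thu 03:00 <= Thu 14:00? ✓; end Thu 03:00 >= Mon 22:00? ✓ → yes.
Result: stage5, stage9.

stage5, stage9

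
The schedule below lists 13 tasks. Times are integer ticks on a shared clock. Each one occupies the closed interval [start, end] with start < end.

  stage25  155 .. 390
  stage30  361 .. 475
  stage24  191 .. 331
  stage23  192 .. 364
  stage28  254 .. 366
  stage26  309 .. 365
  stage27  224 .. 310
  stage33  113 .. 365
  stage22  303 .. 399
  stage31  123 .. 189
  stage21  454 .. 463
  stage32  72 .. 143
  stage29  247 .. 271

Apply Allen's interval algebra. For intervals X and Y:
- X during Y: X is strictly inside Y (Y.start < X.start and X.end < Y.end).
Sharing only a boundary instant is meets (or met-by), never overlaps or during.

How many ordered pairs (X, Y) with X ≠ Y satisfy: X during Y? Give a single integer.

19

Checking all 156 ordered pairs for relation 'during'; matching pairs in alphabetical order:
(stage21, stage30): stage21 during stage30 ✓
(stage23, stage25): stage23 during stage25 ✓
(stage23, stage33): stage23 during stage33 ✓
(stage24, stage25): stage24 during stage25 ✓
(stage24, stage33): stage24 during stage33 ✓
(stage26, stage22): stage26 during stage22 ✓
(stage26, stage25): stage26 during stage25 ✓
(stage26, stage28): stage26 during stage28 ✓
(stage27, stage23): stage27 during stage23 ✓
(stage27, stage24): stage27 during stage24 ✓
(stage27, stage25): stage27 during stage25 ✓
(stage27, stage33): stage27 during stage33 ✓
(stage28, stage25): stage28 during stage25 ✓
(stage29, stage23): stage29 during stage23 ✓
(stage29, stage24): stage29 during stage24 ✓
(stage29, stage25): stage29 during stage25 ✓
(stage29, stage27): stage29 during stage27 ✓
(stage29, stage33): stage29 during stage33 ✓
(stage31, stage33): stage31 during stage33 ✓
Count: 19.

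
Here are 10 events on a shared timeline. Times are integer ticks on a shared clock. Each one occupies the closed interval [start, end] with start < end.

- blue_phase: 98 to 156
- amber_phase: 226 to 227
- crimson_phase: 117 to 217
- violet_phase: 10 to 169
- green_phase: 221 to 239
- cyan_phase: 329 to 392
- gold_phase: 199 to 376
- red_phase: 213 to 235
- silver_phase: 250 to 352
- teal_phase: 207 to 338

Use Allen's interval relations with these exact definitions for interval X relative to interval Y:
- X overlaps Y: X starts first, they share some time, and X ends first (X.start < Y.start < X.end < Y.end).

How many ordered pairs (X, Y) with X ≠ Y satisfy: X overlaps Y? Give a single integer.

Checking all 90 ordered pairs for relation 'overlaps'; matching pairs in alphabetical order:
(blue_phase, crimson_phase): blue_phase overlaps crimson_phase ✓
(crimson_phase, gold_phase): crimson_phase overlaps gold_phase ✓
(crimson_phase, red_phase): crimson_phase overlaps red_phase ✓
(crimson_phase, teal_phase): crimson_phase overlaps teal_phase ✓
(gold_phase, cyan_phase): gold_phase overlaps cyan_phase ✓
(red_phase, green_phase): red_phase overlaps green_phase ✓
(silver_phase, cyan_phase): silver_phase overlaps cyan_phase ✓
(teal_phase, cyan_phase): teal_phase overlaps cyan_phase ✓
(teal_phase, silver_phase): teal_phase overlaps silver_phase ✓
(violet_phase, crimson_phase): violet_phase overlaps crimson_phase ✓
Count: 10.

10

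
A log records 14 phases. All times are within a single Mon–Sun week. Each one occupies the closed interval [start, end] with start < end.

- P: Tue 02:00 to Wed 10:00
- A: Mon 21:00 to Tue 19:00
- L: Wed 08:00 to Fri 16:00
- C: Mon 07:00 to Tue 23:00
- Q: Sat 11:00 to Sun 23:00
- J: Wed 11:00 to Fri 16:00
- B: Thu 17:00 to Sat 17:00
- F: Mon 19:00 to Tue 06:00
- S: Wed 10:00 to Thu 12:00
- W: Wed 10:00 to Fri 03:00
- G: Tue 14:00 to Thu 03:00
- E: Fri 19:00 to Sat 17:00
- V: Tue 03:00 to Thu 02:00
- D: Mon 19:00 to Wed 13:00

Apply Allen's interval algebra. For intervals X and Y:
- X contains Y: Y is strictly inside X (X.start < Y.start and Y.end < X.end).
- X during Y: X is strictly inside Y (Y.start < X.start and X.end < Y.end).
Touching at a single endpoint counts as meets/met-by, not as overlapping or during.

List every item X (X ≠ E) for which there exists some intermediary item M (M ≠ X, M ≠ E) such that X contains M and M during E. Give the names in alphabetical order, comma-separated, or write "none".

none

Target E = [Fri 19:00, Sat 17:00].
Intermediaries M with M during E: none.
Union: none.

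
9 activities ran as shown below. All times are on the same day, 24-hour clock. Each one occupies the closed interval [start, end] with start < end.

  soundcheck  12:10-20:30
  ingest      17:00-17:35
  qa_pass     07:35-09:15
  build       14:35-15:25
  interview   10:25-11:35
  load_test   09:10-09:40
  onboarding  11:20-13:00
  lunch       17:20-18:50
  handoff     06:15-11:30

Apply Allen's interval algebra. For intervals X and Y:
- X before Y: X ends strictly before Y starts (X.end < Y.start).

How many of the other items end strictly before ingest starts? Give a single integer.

Target ingest = [17:00, 17:35].
build [14:35, 15:25] → before → counts.
handoff [06:15, 11:30] → before → counts.
interview [10:25, 11:35] → before → counts.
load_test [09:10, 09:40] → before → counts.
lunch [17:20, 18:50] → overlapped-by → no.
onboarding [11:20, 13:00] → before → counts.
qa_pass [07:35, 09:15] → before → counts.
soundcheck [12:10, 20:30] → contains → no.
Total: 6.

6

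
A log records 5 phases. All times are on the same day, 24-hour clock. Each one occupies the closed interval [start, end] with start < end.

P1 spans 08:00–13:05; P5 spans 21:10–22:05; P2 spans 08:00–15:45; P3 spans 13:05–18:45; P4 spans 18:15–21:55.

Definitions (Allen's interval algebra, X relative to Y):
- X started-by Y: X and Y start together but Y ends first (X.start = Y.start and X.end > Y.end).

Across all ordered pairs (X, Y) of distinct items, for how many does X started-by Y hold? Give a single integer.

Checking all 20 ordered pairs for relation 'started-by'; matching pairs in alphabetical order:
(P2, P1): P2 started-by P1 ✓
Count: 1.

1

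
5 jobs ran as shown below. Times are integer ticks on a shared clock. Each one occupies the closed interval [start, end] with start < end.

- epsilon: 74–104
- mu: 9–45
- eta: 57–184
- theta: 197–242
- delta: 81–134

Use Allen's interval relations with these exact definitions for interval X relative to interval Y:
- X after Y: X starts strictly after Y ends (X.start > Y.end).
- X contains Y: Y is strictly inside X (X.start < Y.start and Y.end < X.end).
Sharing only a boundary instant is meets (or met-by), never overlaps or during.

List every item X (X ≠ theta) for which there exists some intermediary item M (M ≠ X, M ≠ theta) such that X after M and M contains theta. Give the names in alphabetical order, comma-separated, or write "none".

none

Target theta = [197, 242].
Intermediaries M with M contains theta: none.
Union: none.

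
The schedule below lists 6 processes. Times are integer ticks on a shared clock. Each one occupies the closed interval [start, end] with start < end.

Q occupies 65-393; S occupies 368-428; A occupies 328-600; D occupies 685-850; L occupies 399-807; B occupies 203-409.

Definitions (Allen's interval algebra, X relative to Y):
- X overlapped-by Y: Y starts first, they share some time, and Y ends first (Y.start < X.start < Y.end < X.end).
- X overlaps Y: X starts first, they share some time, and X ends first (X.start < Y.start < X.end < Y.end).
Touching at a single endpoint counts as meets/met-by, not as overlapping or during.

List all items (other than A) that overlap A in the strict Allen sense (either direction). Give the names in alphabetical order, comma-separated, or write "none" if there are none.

Target A = [328, 600].
B [203, 409] → overlaps → yes.
D [685, 850] → after → no.
L [399, 807] → overlapped-by → yes.
Q [65, 393] → overlaps → yes.
S [368, 428] → during → no.
Result: B, L, Q.

B, L, Q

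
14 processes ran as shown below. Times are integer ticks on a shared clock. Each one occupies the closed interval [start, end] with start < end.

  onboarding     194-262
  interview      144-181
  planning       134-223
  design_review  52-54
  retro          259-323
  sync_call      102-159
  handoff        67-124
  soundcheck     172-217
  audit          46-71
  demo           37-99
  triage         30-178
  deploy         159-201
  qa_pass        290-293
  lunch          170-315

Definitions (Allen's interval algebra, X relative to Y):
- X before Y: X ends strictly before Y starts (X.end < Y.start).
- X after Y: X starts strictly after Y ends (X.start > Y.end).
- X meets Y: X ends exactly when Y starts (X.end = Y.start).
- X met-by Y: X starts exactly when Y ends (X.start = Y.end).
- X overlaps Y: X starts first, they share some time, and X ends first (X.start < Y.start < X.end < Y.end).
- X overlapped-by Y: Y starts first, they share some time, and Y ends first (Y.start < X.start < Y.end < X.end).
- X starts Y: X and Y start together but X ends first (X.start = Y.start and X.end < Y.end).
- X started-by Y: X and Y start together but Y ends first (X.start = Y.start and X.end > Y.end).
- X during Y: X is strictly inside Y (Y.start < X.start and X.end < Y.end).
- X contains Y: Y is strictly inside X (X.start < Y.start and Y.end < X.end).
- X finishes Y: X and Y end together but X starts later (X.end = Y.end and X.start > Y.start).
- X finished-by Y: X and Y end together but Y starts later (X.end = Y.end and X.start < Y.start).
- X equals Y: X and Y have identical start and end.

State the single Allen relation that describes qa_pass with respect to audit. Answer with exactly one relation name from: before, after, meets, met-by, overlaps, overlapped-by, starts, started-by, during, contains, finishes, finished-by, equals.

qa_pass = [290, 293]; audit = [46, 71].
Compare endpoints: qa_pass.start > audit.start, qa_pass.start > audit.end, qa_pass.end > audit.start, qa_pass.end > audit.end.
That pattern is 'after'.

after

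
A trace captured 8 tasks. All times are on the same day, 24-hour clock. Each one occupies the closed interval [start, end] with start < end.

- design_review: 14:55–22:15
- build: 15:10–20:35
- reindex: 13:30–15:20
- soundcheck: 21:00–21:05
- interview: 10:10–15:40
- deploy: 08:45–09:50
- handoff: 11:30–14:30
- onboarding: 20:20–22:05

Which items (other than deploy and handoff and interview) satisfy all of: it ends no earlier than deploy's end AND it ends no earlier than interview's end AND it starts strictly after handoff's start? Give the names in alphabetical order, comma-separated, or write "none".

build, design_review, onboarding, soundcheck

Conditions: its end is no earlier than deploy's end (X.end >= 09:50) AND its end is no earlier than interview's end (X.end >= 15:40) AND its start is strictly after handoff's start (X.start > 11:30).
build: end 20:35 >= 09:50? ✓; end 20:35 >= 15:40? ✓; start 15:10 > 11:30? ✓ → yes.
design_review: end 22:15 >= 09:50? ✓; end 22:15 >= 15:40? ✓; start 14:55 > 11:30? ✓ → yes.
onboarding: end 22:05 >= 09:50? ✓; end 22:05 >= 15:40? ✓; start 20:20 > 11:30? ✓ → yes.
reindex: end 15:20 >= 09:50? ✓; end 15:20 >= 15:40? ✗; start 13:30 > 11:30? ✓ → no.
soundcheck: end 21:05 >= 09:50? ✓; end 21:05 >= 15:40? ✓; start 21:00 > 11:30? ✓ → yes.
Result: build, design_review, onboarding, soundcheck.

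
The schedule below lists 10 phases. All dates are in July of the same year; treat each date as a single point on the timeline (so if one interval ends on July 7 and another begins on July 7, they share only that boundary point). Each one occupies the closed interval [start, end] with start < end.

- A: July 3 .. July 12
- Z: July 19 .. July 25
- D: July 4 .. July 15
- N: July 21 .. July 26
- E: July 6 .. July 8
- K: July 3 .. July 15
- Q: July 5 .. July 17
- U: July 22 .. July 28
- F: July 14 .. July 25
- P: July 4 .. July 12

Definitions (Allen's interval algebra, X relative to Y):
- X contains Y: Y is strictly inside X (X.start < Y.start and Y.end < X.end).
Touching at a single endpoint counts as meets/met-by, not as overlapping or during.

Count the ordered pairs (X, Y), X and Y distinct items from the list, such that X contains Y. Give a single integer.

6

Checking all 90 ordered pairs for relation 'contains'; matching pairs in alphabetical order:
(A, E): A contains E ✓
(D, E): D contains E ✓
(K, E): K contains E ✓
(K, P): K contains P ✓
(P, E): P contains E ✓
(Q, E): Q contains E ✓
Count: 6.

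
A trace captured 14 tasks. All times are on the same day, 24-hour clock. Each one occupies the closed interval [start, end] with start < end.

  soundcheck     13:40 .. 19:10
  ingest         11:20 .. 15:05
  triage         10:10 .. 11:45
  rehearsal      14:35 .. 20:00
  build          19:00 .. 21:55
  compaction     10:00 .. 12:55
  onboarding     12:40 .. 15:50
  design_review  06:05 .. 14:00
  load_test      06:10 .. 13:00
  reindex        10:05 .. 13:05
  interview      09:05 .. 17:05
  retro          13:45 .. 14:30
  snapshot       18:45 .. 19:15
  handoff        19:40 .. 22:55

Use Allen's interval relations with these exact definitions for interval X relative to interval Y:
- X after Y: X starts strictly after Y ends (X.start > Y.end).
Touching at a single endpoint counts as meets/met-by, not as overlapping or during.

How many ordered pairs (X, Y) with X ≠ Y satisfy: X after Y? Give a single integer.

44

Checking all 182 ordered pairs for relation 'after'; matching pairs in alphabetical order:
(build, compaction): build after compaction ✓
(build, design_review): build after design_review ✓
(build, ingest): build after ingest ✓
(build, interview): build after interview ✓
(build, load_test): build after load_test ✓
(build, onboarding): build after onboarding ✓
(build, reindex): build after reindex ✓
(build, retro): build after retro ✓
(build, triage): build after triage ✓
(handoff, compaction): handoff after compaction ✓
(handoff, design_review): handoff after design_review ✓
(handoff, ingest): handoff after ingest ✓
(handoff, interview): handoff after interview ✓
(handoff, load_test): handoff after load_test ✓
(handoff, onboarding): handoff after onboarding ✓
(handoff, reindex): handoff after reindex ✓
(handoff, retro): handoff after retro ✓
(handoff, snapshot): handoff after snapshot ✓
(handoff, soundcheck): handoff after soundcheck ✓
(handoff, triage): handoff after triage ✓
(onboarding, triage): onboarding after triage ✓
(rehearsal, compaction): rehearsal after compaction ✓
(rehearsal, design_review): rehearsal after design_review ✓
(rehearsal, load_test): rehearsal after load_test ✓
... plus 20 further pairs not listed.
Count: 44.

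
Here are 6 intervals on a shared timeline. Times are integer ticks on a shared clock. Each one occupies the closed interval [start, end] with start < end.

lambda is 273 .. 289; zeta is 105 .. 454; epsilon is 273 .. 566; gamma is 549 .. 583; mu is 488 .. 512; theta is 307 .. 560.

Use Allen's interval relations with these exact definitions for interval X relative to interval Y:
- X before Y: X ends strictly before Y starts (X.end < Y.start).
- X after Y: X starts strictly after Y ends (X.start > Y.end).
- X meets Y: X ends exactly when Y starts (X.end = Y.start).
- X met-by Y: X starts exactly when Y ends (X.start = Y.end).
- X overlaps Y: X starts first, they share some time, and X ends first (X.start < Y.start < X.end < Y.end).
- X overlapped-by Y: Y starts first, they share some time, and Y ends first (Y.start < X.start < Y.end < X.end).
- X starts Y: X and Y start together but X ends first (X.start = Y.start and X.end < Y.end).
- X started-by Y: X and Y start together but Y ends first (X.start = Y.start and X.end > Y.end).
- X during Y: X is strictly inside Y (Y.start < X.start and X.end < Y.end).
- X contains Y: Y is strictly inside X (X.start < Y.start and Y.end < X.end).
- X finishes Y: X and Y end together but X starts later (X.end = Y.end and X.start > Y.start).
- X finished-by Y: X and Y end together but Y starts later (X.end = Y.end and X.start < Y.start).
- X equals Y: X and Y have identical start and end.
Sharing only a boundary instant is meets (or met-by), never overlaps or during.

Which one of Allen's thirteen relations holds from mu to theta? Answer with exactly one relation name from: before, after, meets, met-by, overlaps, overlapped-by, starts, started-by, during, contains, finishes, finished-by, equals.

mu = [488, 512]; theta = [307, 560].
Compare endpoints: mu.start > theta.start, mu.start < theta.end, mu.end > theta.start, mu.end < theta.end.
That pattern is 'during'.

during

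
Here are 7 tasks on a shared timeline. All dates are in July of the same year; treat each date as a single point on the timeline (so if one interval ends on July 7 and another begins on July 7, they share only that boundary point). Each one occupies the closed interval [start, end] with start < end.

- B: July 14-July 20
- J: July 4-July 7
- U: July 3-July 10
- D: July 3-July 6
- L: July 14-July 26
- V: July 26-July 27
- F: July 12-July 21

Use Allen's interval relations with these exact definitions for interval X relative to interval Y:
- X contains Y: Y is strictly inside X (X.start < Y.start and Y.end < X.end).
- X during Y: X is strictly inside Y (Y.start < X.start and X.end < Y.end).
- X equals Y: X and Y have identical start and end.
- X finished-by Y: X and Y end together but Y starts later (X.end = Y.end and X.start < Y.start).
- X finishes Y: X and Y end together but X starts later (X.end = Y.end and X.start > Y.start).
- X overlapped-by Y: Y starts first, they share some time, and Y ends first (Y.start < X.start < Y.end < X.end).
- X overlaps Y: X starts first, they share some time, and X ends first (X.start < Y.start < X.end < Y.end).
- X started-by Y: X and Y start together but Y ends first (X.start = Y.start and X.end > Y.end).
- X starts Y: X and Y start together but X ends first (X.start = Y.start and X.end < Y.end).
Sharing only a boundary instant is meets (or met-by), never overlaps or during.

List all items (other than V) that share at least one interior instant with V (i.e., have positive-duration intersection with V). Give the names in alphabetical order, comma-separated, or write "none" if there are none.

Target V = [July 26, July 27].
B [July 14, July 20] → before → no.
D [July 3, July 6] → before → no.
F [July 12, July 21] → before → no.
J [July 4, July 7] → before → no.
L [July 14, July 26] → meets → no.
U [July 3, July 10] → before → no.
Result: none.

none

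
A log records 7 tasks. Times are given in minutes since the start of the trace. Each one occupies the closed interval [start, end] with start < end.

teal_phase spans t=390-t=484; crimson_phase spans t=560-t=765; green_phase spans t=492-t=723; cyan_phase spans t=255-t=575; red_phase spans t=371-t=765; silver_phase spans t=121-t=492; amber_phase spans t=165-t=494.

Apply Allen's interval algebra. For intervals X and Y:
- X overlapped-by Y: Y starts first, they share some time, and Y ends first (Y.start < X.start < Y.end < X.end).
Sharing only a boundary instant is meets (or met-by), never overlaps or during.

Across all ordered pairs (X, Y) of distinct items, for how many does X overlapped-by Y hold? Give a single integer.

Checking all 42 ordered pairs for relation 'overlapped-by'; matching pairs in alphabetical order:
(amber_phase, silver_phase): amber_phase overlapped-by silver_phase ✓
(crimson_phase, cyan_phase): crimson_phase overlapped-by cyan_phase ✓
(crimson_phase, green_phase): crimson_phase overlapped-by green_phase ✓
(cyan_phase, amber_phase): cyan_phase overlapped-by amber_phase ✓
(cyan_phase, silver_phase): cyan_phase overlapped-by silver_phase ✓
(green_phase, amber_phase): green_phase overlapped-by amber_phase ✓
(green_phase, cyan_phase): green_phase overlapped-by cyan_phase ✓
(red_phase, amber_phase): red_phase overlapped-by amber_phase ✓
(red_phase, cyan_phase): red_phase overlapped-by cyan_phase ✓
(red_phase, silver_phase): red_phase overlapped-by silver_phase ✓
Count: 10.

10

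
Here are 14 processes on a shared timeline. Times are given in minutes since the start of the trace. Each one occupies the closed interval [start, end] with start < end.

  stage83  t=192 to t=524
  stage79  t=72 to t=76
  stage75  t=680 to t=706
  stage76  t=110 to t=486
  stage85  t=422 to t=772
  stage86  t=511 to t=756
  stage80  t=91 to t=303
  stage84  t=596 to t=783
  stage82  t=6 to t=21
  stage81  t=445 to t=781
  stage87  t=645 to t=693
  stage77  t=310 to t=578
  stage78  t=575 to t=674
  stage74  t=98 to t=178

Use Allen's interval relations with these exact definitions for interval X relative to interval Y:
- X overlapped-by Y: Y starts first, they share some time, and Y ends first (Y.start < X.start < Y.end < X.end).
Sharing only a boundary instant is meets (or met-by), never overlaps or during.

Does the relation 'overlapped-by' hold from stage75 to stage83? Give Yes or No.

No

stage75 = [t=680, t=706], stage83 = [t=192, t=524].
Actual relation of stage75 to stage83: after.
Asked whether 'overlapped-by' holds → No.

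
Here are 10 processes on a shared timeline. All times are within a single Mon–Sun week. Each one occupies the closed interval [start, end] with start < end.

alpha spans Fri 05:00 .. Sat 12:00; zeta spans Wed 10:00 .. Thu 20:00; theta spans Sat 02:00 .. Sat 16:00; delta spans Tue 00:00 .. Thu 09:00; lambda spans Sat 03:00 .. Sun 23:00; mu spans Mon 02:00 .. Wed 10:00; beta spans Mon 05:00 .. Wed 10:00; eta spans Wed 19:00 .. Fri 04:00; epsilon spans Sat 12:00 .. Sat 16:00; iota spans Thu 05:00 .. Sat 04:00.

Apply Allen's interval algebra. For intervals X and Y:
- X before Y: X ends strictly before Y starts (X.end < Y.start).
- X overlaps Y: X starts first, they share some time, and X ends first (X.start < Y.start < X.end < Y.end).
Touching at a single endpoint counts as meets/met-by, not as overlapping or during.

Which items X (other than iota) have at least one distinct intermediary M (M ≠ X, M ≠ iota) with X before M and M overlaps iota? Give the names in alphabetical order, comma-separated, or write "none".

beta, mu

Target iota = [Thu 05:00, Sat 04:00].
Intermediaries M with M overlaps iota: delta, eta, zeta.
Via delta — items with X before delta: none.
Via eta — items with X before eta: beta, mu.
Via zeta — items with X before zeta: none.
Union: beta, mu.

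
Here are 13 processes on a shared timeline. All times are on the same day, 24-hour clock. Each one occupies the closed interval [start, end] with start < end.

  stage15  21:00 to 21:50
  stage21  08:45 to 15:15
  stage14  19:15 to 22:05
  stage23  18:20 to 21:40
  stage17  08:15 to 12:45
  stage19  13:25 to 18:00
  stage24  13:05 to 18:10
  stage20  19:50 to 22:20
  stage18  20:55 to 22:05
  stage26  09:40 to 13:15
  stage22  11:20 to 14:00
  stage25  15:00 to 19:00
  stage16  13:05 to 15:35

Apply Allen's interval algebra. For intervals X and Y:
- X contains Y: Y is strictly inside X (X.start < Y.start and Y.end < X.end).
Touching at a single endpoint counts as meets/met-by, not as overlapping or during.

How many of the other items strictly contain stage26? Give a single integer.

Target stage26 = [09:40, 13:15].
stage14 [19:15, 22:05] → after → no.
stage15 [21:00, 21:50] → after → no.
stage16 [13:05, 15:35] → overlapped-by → no.
stage17 [08:15, 12:45] → overlaps → no.
stage18 [20:55, 22:05] → after → no.
stage19 [13:25, 18:00] → after → no.
stage20 [19:50, 22:20] → after → no.
stage21 [08:45, 15:15] → contains → counts.
stage22 [11:20, 14:00] → overlapped-by → no.
stage23 [18:20, 21:40] → after → no.
stage24 [13:05, 18:10] → overlapped-by → no.
stage25 [15:00, 19:00] → after → no.
Total: 1.

1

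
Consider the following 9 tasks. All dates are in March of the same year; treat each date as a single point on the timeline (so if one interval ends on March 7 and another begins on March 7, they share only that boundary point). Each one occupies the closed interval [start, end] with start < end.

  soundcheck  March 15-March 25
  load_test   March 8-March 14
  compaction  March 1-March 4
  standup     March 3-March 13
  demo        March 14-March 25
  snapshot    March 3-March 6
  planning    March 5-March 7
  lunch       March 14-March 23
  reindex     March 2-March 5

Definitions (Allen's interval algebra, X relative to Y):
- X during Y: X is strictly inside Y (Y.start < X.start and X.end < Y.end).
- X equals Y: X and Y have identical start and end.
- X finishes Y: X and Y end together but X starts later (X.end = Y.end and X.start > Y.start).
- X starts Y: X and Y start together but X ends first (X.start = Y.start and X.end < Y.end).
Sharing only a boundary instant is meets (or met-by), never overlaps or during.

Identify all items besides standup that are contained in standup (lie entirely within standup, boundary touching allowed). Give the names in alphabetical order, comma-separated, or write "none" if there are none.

Target standup = [March 3, March 13].
compaction [March 1, March 4] → overlaps → no.
demo [March 14, March 25] → after → no.
load_test [March 8, March 14] → overlapped-by → no.
lunch [March 14, March 23] → after → no.
planning [March 5, March 7] → during → yes.
reindex [March 2, March 5] → overlaps → no.
snapshot [March 3, March 6] → starts → yes.
soundcheck [March 15, March 25] → after → no.
Result: planning, snapshot.

planning, snapshot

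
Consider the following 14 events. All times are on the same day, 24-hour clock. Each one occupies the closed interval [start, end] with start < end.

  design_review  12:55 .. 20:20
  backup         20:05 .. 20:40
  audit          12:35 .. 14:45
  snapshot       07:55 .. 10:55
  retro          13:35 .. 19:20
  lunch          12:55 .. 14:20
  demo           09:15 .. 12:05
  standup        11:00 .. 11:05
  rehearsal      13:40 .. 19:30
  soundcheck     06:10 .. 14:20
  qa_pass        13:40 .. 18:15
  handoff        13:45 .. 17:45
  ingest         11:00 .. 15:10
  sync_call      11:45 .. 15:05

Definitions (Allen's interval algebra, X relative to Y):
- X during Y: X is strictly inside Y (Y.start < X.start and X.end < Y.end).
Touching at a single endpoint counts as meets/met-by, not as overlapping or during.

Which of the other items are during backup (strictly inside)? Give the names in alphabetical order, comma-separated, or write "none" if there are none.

none

Target backup = [20:05, 20:40].
audit [12:35, 14:45] → before → no.
demo [09:15, 12:05] → before → no.
design_review [12:55, 20:20] → overlaps → no.
handoff [13:45, 17:45] → before → no.
ingest [11:00, 15:10] → before → no.
lunch [12:55, 14:20] → before → no.
qa_pass [13:40, 18:15] → before → no.
rehearsal [13:40, 19:30] → before → no.
retro [13:35, 19:20] → before → no.
snapshot [07:55, 10:55] → before → no.
soundcheck [06:10, 14:20] → before → no.
standup [11:00, 11:05] → before → no.
sync_call [11:45, 15:05] → before → no.
Result: none.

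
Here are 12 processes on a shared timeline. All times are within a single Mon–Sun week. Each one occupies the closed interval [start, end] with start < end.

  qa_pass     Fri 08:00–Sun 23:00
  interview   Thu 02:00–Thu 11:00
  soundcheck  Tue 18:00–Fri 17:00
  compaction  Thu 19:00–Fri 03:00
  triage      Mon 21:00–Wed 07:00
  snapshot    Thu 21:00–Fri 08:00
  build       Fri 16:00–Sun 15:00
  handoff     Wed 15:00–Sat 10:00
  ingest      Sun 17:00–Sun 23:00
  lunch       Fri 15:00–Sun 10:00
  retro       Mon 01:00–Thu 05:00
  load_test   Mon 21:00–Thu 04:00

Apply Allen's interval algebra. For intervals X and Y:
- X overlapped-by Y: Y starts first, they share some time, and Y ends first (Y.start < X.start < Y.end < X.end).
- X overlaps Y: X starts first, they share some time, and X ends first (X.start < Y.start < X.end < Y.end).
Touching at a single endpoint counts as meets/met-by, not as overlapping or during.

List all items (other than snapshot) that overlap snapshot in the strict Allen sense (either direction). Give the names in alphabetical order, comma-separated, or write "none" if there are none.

compaction

Target snapshot = [Thu 21:00, Fri 08:00].
build [Fri 16:00, Sun 15:00] → after → no.
compaction [Thu 19:00, Fri 03:00] → overlaps → yes.
handoff [Wed 15:00, Sat 10:00] → contains → no.
ingest [Sun 17:00, Sun 23:00] → after → no.
interview [Thu 02:00, Thu 11:00] → before → no.
load_test [Mon 21:00, Thu 04:00] → before → no.
lunch [Fri 15:00, Sun 10:00] → after → no.
qa_pass [Fri 08:00, Sun 23:00] → met-by → no.
retro [Mon 01:00, Thu 05:00] → before → no.
soundcheck [Tue 18:00, Fri 17:00] → contains → no.
triage [Mon 21:00, Wed 07:00] → before → no.
Result: compaction.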